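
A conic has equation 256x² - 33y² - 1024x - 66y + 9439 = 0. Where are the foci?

(2, -18) and (2, 16)

Group: 256(x² - 4x) -33(y² + 2y) = -9439
Completing the square gives 256(x - 2)² -33(y + 1)² = -9439 + 1024 - 33 = -8448.
Dividing both sides by -8448: (y + 1)²/256 - (x - 2)²/33 = 1
Hyperbola, center (2, -1), transverse axis vertical; a² = 256, b² = 33.
c² = a² + b² = 256 + 33 = 289, so c = 17.
Foci lie on the vertical axis through the center: (h, k ± c).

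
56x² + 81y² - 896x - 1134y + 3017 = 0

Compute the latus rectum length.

112/9

Collect terms: 56(x² - 16x) + 81(y² - 14y) = -3017
Completing the square gives 56(x - 8)² + 81(y - 7)² = -3017 + 3584 + 3969 = 4536.
Divide through by 4536 to get (x - 8)²/81 + (y - 7)²/56 = 1.
Ellipse, center (8, 7), major axis horizontal; a² = 81, b² = 56.
Latus rectum length = 2b²/a = 2·56/9 = 112/9.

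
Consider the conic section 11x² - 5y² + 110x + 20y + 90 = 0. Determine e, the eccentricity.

Rearranging, 11(x² + 10x) -5(y² - 4y) = -90.
Completing the square gives 11(x + 5)² -5(y - 2)² = -90 + 275 - 20 = 165.
Dividing both sides by 165: (x + 5)²/15 - (y - 2)²/33 = 1
Hyperbola, center (-5, 2), transverse axis horizontal; a² = 15, b² = 33.
c² = a² + b² = 48, so c = 4√3.
e = c/a = 4√3/√15 = 4√5/5.

e = 4√5/5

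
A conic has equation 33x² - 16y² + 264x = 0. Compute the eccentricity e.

e = 7/4

Group: 33(x² + 8x) -16y² = 0
Complete the square: 33(x + 4)² -16y² = 0 + 528 + 0 = 528
Divide by 528: (x + 4)²/16 - y²/33 = 1
Hyperbola, center (-4, 0), transverse axis horizontal; a² = 16, b² = 33.
c² = a² + b² = 49, so c = 7.
e = c/a = 7/4.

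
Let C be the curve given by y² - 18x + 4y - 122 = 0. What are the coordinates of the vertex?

Only y is squared. Complete the square in y: (y + 2)² = 18(x + 7).
Vertex (-7, -2); 4p = 18 so p = 9/2. Opens right.

(-7, -2)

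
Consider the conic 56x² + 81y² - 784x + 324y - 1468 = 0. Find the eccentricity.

Rearranging, 56(x² - 14x) + 81(y² + 4y) = 1468.
56(x - 7)² + 81(y + 2)² = 1468 + 2744 + 324 = 4536
Divide by 4536: (x - 7)²/81 + (y + 2)²/56 = 1
Ellipse, center (7, -2), major axis horizontal; a² = 81, b² = 56.
c² = a² - b² = 25, so c = 5.
e = c/a = 5/9.

e = 5/9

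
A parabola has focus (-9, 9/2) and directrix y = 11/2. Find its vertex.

The vertex is the midpoint between the focus and the directrix along the axis of symmetry.
Axis is vertical (directrix is horizontal). Vertex y-coordinate = (9/2 + 11/2)/2 = 5; x-coordinate = -9.

(-9, 5)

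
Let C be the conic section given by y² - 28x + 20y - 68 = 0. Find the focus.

Only y is squared. Complete the square in y: (y + 10)² = 28(x + 6).
Vertex (-6, -10); 4p = 28 so p = 7. Opens right.
Focus is p units from the vertex along the axis: (h + p, k).

(1, -10)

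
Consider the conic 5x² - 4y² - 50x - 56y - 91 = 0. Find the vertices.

(3, -7) and (7, -7)

Group the x- and y-terms: 5(x² - 10x) -4(y² + 14y) = 91
Complete the square: 5(x - 5)² -4(y + 7)² = 91 + 125 - 196 = 20
Divide by 20: (x - 5)²/4 - (y + 7)²/5 = 1
Hyperbola, center (5, -7), transverse axis horizontal; a² = 4, b² = 5.
a = 2. Vertices at (h ± a, k).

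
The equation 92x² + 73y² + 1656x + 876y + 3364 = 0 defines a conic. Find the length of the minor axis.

2√73

92(x² + 18x) + 73(y² + 12y) = -3364
92(x + 9)² + 73(y + 6)² = -3364 + 7452 + 2628 = 6716
Dividing both sides by 6716: (x + 9)²/73 + (y + 6)²/92 = 1
Ellipse, center (-9, -6), major axis vertical; a² = 92, b² = 73.
b² = 73 so b = √73; the minor axis has length 2b = 2√73.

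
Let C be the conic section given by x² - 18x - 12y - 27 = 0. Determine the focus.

Only x is squared. Complete the square in x: (x - 9)² = 12(y + 9).
Vertex (9, -9); 4p = 12 so p = 3. Opens up.
Focus is p units from the vertex along the axis: (h, k + p).

(9, -6)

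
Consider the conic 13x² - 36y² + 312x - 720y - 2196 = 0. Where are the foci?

(-19, -10) and (-5, -10)

Group: 13(x² + 24x) -36(y² + 20y) = 2196
13(x + 12)² -36(y + 10)² = 2196 + 1872 - 3600 = 468
Dividing both sides by 468: (x + 12)²/36 - (y + 10)²/13 = 1
Hyperbola, center (-12, -10), transverse axis horizontal; a² = 36, b² = 13.
c² = a² + b² = 36 + 13 = 49, so c = 7.
Foci lie on the horizontal axis through the center: (h ± c, k).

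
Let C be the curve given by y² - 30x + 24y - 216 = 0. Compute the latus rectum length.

Only y is squared. Complete the square in y: (y + 12)² = 30(x + 12).
Vertex (-12, -12); 4p = 30 so p = 15/2. Opens right.
Latus rectum length = |4p| = 30.

30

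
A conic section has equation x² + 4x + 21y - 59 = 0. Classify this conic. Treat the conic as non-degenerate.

No xy term. Coefficients of x² and y² are A = 1, C = 0.
Exactly one squared variable ⇒ parabola.

parabola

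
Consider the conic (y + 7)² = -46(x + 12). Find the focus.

(-47/2, -7)

Vertex (-12, -7); 4p = -46 so p = -23/2. Opens left.
Focus is p units from the vertex along the axis: (h + p, k).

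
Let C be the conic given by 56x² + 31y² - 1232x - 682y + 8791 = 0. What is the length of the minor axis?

2√31

Group: 56(x² - 22x) + 31(y² - 22y) = -8791
Complete the square in x and y: 56(x - 11)² + 31(y - 11)² = -8791 + 6776 + 3751 = 1736
Divide by 1736: (x - 11)²/31 + (y - 11)²/56 = 1
Ellipse, center (11, 11), major axis vertical; a² = 56, b² = 31.
b² = 31 so b = √31; the minor axis has length 2b = 2√31.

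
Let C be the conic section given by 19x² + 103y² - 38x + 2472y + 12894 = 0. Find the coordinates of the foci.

(1 - 2√21, -12) and (1 + 2√21, -12)

19(x² - 2x) + 103(y² + 24y) = -12894
Completing the square gives 19(x - 1)² + 103(y + 12)² = -12894 + 19 + 14832 = 1957.
Divide through by 1957 to get (x - 1)²/103 + (y + 12)²/19 = 1.
Ellipse, center (1, -12), major axis horizontal; a² = 103, b² = 19.
c² = a² - b² = 103 - 19 = 84, so c = 2√21.
Foci lie on the horizontal axis through the center: (h ± c, k).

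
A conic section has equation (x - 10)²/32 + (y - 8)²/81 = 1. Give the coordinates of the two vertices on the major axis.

(10, -1) and (10, 17)

Center (10, 8). The larger denominator 81 sits under the y-term, so the major axis is vertical; a² = 81, b² = 32.
a = 9. Vertices at (h, k ± a).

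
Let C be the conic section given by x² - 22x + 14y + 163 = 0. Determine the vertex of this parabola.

(11, -3)

Only x is squared. Complete the square in x: (x - 11)² = -14(y + 3).
Vertex (11, -3); 4p = -14 so p = -7/2. Opens down.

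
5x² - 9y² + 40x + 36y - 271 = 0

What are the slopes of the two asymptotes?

Group the x- and y-terms: 5(x² + 8x) -9(y² - 4y) = 271
Completing the square gives 5(x + 4)² -9(y - 2)² = 271 + 80 - 36 = 315.
Divide through by 315 to get (x + 4)²/63 - (y - 2)²/35 = 1.
Hyperbola, center (-4, 2), transverse axis horizontal; a² = 63, b² = 35.
For a horizontal hyperbola the asymptotes have slope ±b/a.
Here that is ±√35/3√7 = ±√5/3.

√5/3 and -√5/3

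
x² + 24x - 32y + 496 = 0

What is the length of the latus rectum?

32

Only x is squared. Complete the square in x: (x + 12)² = 32(y - 11).
Vertex (-12, 11); 4p = 32 so p = 8. Opens up.
Latus rectum length = |4p| = 32.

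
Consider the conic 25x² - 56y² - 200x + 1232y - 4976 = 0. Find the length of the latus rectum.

112/5

Rearranging, 25(x² - 8x) -56(y² - 22y) = 4976.
Completing the square gives 25(x - 4)² -56(y - 11)² = 4976 + 400 - 6776 = -1400.
Divide through by -1400 to get (y - 11)²/25 - (x - 4)²/56 = 1.
Hyperbola, center (4, 11), transverse axis vertical; a² = 25, b² = 56.
Latus rectum length = 2b²/a = 2·56/5 = 112/5.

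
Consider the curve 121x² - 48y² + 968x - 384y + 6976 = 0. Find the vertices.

Collect terms: 121(x² + 8x) -48(y² + 8y) = -6976
121(x + 4)² -48(y + 4)² = -6976 + 1936 - 768 = -5808
Dividing both sides by -5808: (y + 4)²/121 - (x + 4)²/48 = 1
Hyperbola, center (-4, -4), transverse axis vertical; a² = 121, b² = 48.
a = 11. Vertices at (h, k ± a).

(-4, -15) and (-4, 7)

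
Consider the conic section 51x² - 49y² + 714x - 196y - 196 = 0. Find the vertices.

(-14, -2) and (0, -2)

Group the x- and y-terms: 51(x² + 14x) -49(y² + 4y) = 196
Complete the square: 51(x + 7)² -49(y + 2)² = 196 + 2499 - 196 = 2499
Divide through by 2499 to get (x + 7)²/49 - (y + 2)²/51 = 1.
Hyperbola, center (-7, -2), transverse axis horizontal; a² = 49, b² = 51.
a = 7. Vertices at (h ± a, k).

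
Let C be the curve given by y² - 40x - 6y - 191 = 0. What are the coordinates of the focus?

Only y is squared. Complete the square in y: (y - 3)² = 40(x + 5).
Vertex (-5, 3); 4p = 40 so p = 10. Opens right.
Focus is p units from the vertex along the axis: (h + p, k).

(5, 3)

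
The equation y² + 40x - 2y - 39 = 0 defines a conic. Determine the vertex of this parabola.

(1, 1)

Only y is squared. Complete the square in y: (y - 1)² = -40(x - 1).
Vertex (1, 1); 4p = -40 so p = -10. Opens left.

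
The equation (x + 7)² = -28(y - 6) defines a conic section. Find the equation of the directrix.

y = 13

Vertex (-7, 6); 4p = -28 so p = -7. Opens down.
Directrix is the horizontal line y = k − p = 6 − (-7) = 13.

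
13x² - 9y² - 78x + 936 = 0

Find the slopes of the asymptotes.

13(x² - 6x) -9y² = -936
Complete the square: 13(x - 3)² -9y² = -936 + 117 + 0 = -819
Divide by -819: y²/91 - (x - 3)²/63 = 1
Hyperbola, center (3, 0), transverse axis vertical; a² = 91, b² = 63.
For a vertical hyperbola the asymptotes have slope ±a/b.
Here that is ±√91/3√7 = ±√13/3.

√13/3 and -√13/3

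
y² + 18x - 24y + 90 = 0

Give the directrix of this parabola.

x = 15/2

Only y is squared. Complete the square in y: (y - 12)² = -18(x - 3).
Vertex (3, 12); 4p = -18 so p = -9/2. Opens left.
Directrix is the vertical line x = h − p = 3 − (-9/2) = 15/2.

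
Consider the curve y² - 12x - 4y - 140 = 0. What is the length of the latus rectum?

12

Only y is squared. Complete the square in y: (y - 2)² = 12(x + 12).
Vertex (-12, 2); 4p = 12 so p = 3. Opens right.
Latus rectum length = |4p| = 12.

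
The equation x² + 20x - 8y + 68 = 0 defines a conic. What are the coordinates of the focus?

Only x is squared. Complete the square in x: (x + 10)² = 8(y + 4).
Vertex (-10, -4); 4p = 8 so p = 2. Opens up.
Focus is p units from the vertex along the axis: (h, k + p).

(-10, -2)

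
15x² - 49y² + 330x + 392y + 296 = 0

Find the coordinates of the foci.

Rearranging, 15(x² + 22x) -49(y² - 8y) = -296.
Complete the square: 15(x + 11)² -49(y - 4)² = -296 + 1815 - 784 = 735
Dividing both sides by 735: (x + 11)²/49 - (y - 4)²/15 = 1
Hyperbola, center (-11, 4), transverse axis horizontal; a² = 49, b² = 15.
c² = a² + b² = 49 + 15 = 64, so c = 8.
Foci lie on the horizontal axis through the center: (h ± c, k).

(-19, 4) and (-3, 4)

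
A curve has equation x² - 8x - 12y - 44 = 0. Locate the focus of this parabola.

(4, -2)

Only x is squared. Complete the square in x: (x - 4)² = 12(y + 5).
Vertex (4, -5); 4p = 12 so p = 3. Opens up.
Focus is p units from the vertex along the axis: (h, k + p).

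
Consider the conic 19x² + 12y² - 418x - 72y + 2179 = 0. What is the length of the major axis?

Rearranging, 19(x² - 22x) + 12(y² - 6y) = -2179.
Completing the square gives 19(x - 11)² + 12(y - 3)² = -2179 + 2299 + 108 = 228.
Divide through by 228 to get (x - 11)²/12 + (y - 3)²/19 = 1.
Ellipse, center (11, 3), major axis vertical; a² = 19, b² = 12.
a² = 19 so a = √19; the major axis has length 2a = 2√19.

2√19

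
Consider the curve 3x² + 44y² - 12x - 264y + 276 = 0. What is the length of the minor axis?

2√3

Collect terms: 3(x² - 4x) + 44(y² - 6y) = -276
Complete the square in x and y: 3(x - 2)² + 44(y - 3)² = -276 + 12 + 396 = 132
Divide through by 132 to get (x - 2)²/44 + (y - 3)²/3 = 1.
Ellipse, center (2, 3), major axis horizontal; a² = 44, b² = 3.
b² = 3 so b = √3; the minor axis has length 2b = 2√3.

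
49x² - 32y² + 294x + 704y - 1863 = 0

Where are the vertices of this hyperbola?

(-3, 4) and (-3, 18)

Rearranging, 49(x² + 6x) -32(y² - 22y) = 1863.
49(x + 3)² -32(y - 11)² = 1863 + 441 - 3872 = -1568
Dividing both sides by -1568: (y - 11)²/49 - (x + 3)²/32 = 1
Hyperbola, center (-3, 11), transverse axis vertical; a² = 49, b² = 32.
a = 7. Vertices at (h, k ± a).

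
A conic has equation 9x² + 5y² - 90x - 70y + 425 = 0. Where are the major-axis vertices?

Group the x- and y-terms: 9(x² - 10x) + 5(y² - 14y) = -425
Complete the square in x and y: 9(x - 5)² + 5(y - 7)² = -425 + 225 + 245 = 45
Dividing both sides by 45: (x - 5)²/5 + (y - 7)²/9 = 1
Ellipse, center (5, 7), major axis vertical; a² = 9, b² = 5.
a = 3. Vertices at (h, k ± a).

(5, 4) and (5, 10)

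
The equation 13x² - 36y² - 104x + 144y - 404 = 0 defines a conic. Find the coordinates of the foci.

Rearranging, 13(x² - 8x) -36(y² - 4y) = 404.
Complete the square in x and y: 13(x - 4)² -36(y - 2)² = 404 + 208 - 144 = 468
Dividing both sides by 468: (x - 4)²/36 - (y - 2)²/13 = 1
Hyperbola, center (4, 2), transverse axis horizontal; a² = 36, b² = 13.
c² = a² + b² = 36 + 13 = 49, so c = 7.
Foci lie on the horizontal axis through the center: (h ± c, k).

(-3, 2) and (11, 2)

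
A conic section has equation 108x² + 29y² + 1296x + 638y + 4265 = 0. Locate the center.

(-6, -11)

Group: 108(x² + 12x) + 29(y² + 22y) = -4265
Complete the square in x and y: 108(x + 6)² + 29(y + 11)² = -4265 + 3888 + 3509 = 3132
Divide by 3132: (x + 6)²/29 + (y + 11)²/108 = 1
Ellipse with center (-6, -11).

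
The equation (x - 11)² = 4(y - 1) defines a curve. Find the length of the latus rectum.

4

Vertex (11, 1); 4p = 4 so p = 1. Opens up.
Latus rectum length = |4p| = 4.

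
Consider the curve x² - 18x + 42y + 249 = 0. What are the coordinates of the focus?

Only x is squared. Complete the square in x: (x - 9)² = -42(y + 4).
Vertex (9, -4); 4p = -42 so p = -21/2. Opens down.
Focus is p units from the vertex along the axis: (h, k + p).

(9, -29/2)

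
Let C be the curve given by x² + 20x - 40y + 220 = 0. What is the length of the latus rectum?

Only x is squared. Complete the square in x: (x + 10)² = 40(y - 3).
Vertex (-10, 3); 4p = 40 so p = 10. Opens up.
Latus rectum length = |4p| = 40.

40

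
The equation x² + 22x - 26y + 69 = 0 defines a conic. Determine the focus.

Only x is squared. Complete the square in x: (x + 11)² = 26(y + 2).
Vertex (-11, -2); 4p = 26 so p = 13/2. Opens up.
Focus is p units from the vertex along the axis: (h, k + p).

(-11, 9/2)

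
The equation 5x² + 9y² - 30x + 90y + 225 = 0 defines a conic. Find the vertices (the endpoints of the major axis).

(0, -5) and (6, -5)

Collect terms: 5(x² - 6x) + 9(y² + 10y) = -225
Completing the square gives 5(x - 3)² + 9(y + 5)² = -225 + 45 + 225 = 45.
Dividing both sides by 45: (x - 3)²/9 + (y + 5)²/5 = 1
Ellipse, center (3, -5), major axis horizontal; a² = 9, b² = 5.
a = 3. Vertices at (h ± a, k).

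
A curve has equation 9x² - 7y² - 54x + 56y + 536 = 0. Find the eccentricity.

e = 4/3

Collect terms: 9(x² - 6x) -7(y² - 8y) = -536
Complete the square: 9(x - 3)² -7(y - 4)² = -536 + 81 - 112 = -567
Dividing both sides by -567: (y - 4)²/81 - (x - 3)²/63 = 1
Hyperbola, center (3, 4), transverse axis vertical; a² = 81, b² = 63.
c² = a² + b² = 144, so c = 12.
e = c/a = 12/9 = 4/3.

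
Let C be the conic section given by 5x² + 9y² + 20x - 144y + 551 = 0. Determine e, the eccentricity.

Rearranging, 5(x² + 4x) + 9(y² - 16y) = -551.
5(x + 2)² + 9(y - 8)² = -551 + 20 + 576 = 45
Dividing both sides by 45: (x + 2)²/9 + (y - 8)²/5 = 1
Ellipse, center (-2, 8), major axis horizontal; a² = 9, b² = 5.
c² = a² - b² = 4, so c = 2.
e = c/a = 2/3.

e = 2/3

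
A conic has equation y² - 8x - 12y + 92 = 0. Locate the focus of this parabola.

(9, 6)

Only y is squared. Complete the square in y: (y - 6)² = 8(x - 7).
Vertex (7, 6); 4p = 8 so p = 2. Opens right.
Focus is p units from the vertex along the axis: (h + p, k).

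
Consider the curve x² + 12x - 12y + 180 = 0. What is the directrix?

Only x is squared. Complete the square in x: (x + 6)² = 12(y - 12).
Vertex (-6, 12); 4p = 12 so p = 3. Opens up.
Directrix is the horizontal line y = k − p = 12 − (3) = 9.

y = 9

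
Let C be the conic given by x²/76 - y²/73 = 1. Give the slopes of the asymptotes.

Center (0, 0). The positive term is the x-term, so the transverse axis is horizontal; a² = 76, b² = 73.
For a horizontal hyperbola the asymptotes have slope ±b/a.
Here that is ±√73/2√19 = ±√1387/38.

√1387/38 and -√1387/38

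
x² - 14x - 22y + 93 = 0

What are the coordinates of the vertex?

(7, 2)

Only x is squared. Complete the square in x: (x - 7)² = 22(y - 2).
Vertex (7, 2); 4p = 22 so p = 11/2. Opens up.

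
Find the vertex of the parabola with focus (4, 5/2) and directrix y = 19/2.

(4, 6)

The vertex is the midpoint between the focus and the directrix along the axis of symmetry.
Axis is vertical (directrix is horizontal). Vertex y-coordinate = (5/2 + 19/2)/2 = 6; x-coordinate = 4.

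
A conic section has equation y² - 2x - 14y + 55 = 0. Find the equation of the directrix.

Only y is squared. Complete the square in y: (y - 7)² = 2(x - 3).
Vertex (3, 7); 4p = 2 so p = 1/2. Opens right.
Directrix is the vertical line x = h − p = 3 − (1/2) = 5/2.

x = 5/2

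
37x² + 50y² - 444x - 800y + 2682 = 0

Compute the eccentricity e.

Group the x- and y-terms: 37(x² - 12x) + 50(y² - 16y) = -2682
Complete the square in x and y: 37(x - 6)² + 50(y - 8)² = -2682 + 1332 + 3200 = 1850
Divide through by 1850 to get (x - 6)²/50 + (y - 8)²/37 = 1.
Ellipse, center (6, 8), major axis horizontal; a² = 50, b² = 37.
c² = a² - b² = 13, so c = √13.
e = c/a = √13/5√2 = √26/10.

e = √26/10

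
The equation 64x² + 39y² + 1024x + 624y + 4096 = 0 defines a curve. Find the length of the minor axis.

Group the x- and y-terms: 64(x² + 16x) + 39(y² + 16y) = -4096
Complete the square: 64(x + 8)² + 39(y + 8)² = -4096 + 4096 + 2496 = 2496
Divide by 2496: (x + 8)²/39 + (y + 8)²/64 = 1
Ellipse, center (-8, -8), major axis vertical; a² = 64, b² = 39.
b² = 39 so b = √39; the minor axis has length 2b = 2√39.

2√39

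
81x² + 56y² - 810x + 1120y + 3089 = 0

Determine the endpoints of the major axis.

81(x² - 10x) + 56(y² + 20y) = -3089
81(x - 5)² + 56(y + 10)² = -3089 + 2025 + 5600 = 4536
Divide by 4536: (x - 5)²/56 + (y + 10)²/81 = 1
Ellipse, center (5, -10), major axis vertical; a² = 81, b² = 56.
a = 9. Vertices at (h, k ± a).

(5, -19) and (5, -1)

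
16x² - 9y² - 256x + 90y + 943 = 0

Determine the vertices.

Collect terms: 16(x² - 16x) -9(y² - 10y) = -943
Complete the square in x and y: 16(x - 8)² -9(y - 5)² = -943 + 1024 - 225 = -144
Divide by -144: (y - 5)²/16 - (x - 8)²/9 = 1
Hyperbola, center (8, 5), transverse axis vertical; a² = 16, b² = 9.
a = 4. Vertices at (h, k ± a).

(8, 1) and (8, 9)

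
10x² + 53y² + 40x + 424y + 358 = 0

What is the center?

Group: 10(x² + 4x) + 53(y² + 8y) = -358
Completing the square gives 10(x + 2)² + 53(y + 4)² = -358 + 40 + 848 = 530.
Dividing both sides by 530: (x + 2)²/53 + (y + 4)²/10 = 1
Ellipse with center (-2, -4).

(-2, -4)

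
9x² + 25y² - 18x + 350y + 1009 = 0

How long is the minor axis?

9(x² - 2x) + 25(y² + 14y) = -1009
Complete the square in x and y: 9(x - 1)² + 25(y + 7)² = -1009 + 9 + 1225 = 225
Divide by 225: (x - 1)²/25 + (y + 7)²/9 = 1
Ellipse, center (1, -7), major axis horizontal; a² = 25, b² = 9.
b² = 9 so b = 3; the minor axis has length 2b = 6.

6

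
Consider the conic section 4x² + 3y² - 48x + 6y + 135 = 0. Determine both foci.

(6, -2) and (6, 0)

Group the x- and y-terms: 4(x² - 12x) + 3(y² + 2y) = -135
Complete the square in x and y: 4(x - 6)² + 3(y + 1)² = -135 + 144 + 3 = 12
Divide through by 12 to get (x - 6)²/3 + (y + 1)²/4 = 1.
Ellipse, center (6, -1), major axis vertical; a² = 4, b² = 3.
c² = a² - b² = 4 - 3 = 1, so c = 1.
Foci lie on the vertical axis through the center: (h, k ± c).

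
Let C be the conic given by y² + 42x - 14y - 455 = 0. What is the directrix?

Only y is squared. Complete the square in y: (y - 7)² = -42(x - 12).
Vertex (12, 7); 4p = -42 so p = -21/2. Opens left.
Directrix is the vertical line x = h − p = 12 − (-21/2) = 45/2.

x = 45/2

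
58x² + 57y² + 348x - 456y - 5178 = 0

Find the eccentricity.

Rearranging, 58(x² + 6x) + 57(y² - 8y) = 5178.
58(x + 3)² + 57(y - 4)² = 5178 + 522 + 912 = 6612
Dividing both sides by 6612: (x + 3)²/114 + (y - 4)²/116 = 1
Ellipse, center (-3, 4), major axis vertical; a² = 116, b² = 114.
c² = a² - b² = 2, so c = √2.
e = c/a = √2/2√29 = √58/58.

e = √58/58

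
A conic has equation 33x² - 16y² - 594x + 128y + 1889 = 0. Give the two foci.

Collect terms: 33(x² - 18x) -16(y² - 8y) = -1889
Completing the square gives 33(x - 9)² -16(y - 4)² = -1889 + 2673 - 256 = 528.
Dividing both sides by 528: (x - 9)²/16 - (y - 4)²/33 = 1
Hyperbola, center (9, 4), transverse axis horizontal; a² = 16, b² = 33.
c² = a² + b² = 16 + 33 = 49, so c = 7.
Foci lie on the horizontal axis through the center: (h ± c, k).

(2, 4) and (16, 4)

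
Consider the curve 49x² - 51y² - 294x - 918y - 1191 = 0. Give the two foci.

49(x² - 6x) -51(y² + 18y) = 1191
Complete the square: 49(x - 3)² -51(y + 9)² = 1191 + 441 - 4131 = -2499
Divide through by -2499 to get (y + 9)²/49 - (x - 3)²/51 = 1.
Hyperbola, center (3, -9), transverse axis vertical; a² = 49, b² = 51.
c² = a² + b² = 49 + 51 = 100, so c = 10.
Foci lie on the vertical axis through the center: (h, k ± c).

(3, -19) and (3, 1)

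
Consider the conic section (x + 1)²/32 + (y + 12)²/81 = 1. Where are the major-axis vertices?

Center (-1, -12). The larger denominator 81 sits under the y-term, so the major axis is vertical; a² = 81, b² = 32.
a = 9. Vertices at (h, k ± a).

(-1, -21) and (-1, -3)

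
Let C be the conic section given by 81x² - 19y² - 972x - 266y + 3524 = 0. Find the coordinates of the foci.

Collect terms: 81(x² - 12x) -19(y² + 14y) = -3524
Completing the square gives 81(x - 6)² -19(y + 7)² = -3524 + 2916 - 931 = -1539.
Divide through by -1539 to get (y + 7)²/81 - (x - 6)²/19 = 1.
Hyperbola, center (6, -7), transverse axis vertical; a² = 81, b² = 19.
c² = a² + b² = 81 + 19 = 100, so c = 10.
Foci lie on the vertical axis through the center: (h, k ± c).

(6, -17) and (6, 3)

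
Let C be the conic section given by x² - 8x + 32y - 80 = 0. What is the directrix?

Only x is squared. Complete the square in x: (x - 4)² = -32(y - 3).
Vertex (4, 3); 4p = -32 so p = -8. Opens down.
Directrix is the horizontal line y = k − p = 3 − (-8) = 11.

y = 11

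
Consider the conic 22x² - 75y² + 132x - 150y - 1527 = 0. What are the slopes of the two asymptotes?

√66/15 and -√66/15

Collect terms: 22(x² + 6x) -75(y² + 2y) = 1527
Complete the square in x and y: 22(x + 3)² -75(y + 1)² = 1527 + 198 - 75 = 1650
Divide through by 1650 to get (x + 3)²/75 - (y + 1)²/22 = 1.
Hyperbola, center (-3, -1), transverse axis horizontal; a² = 75, b² = 22.
For a horizontal hyperbola the asymptotes have slope ±b/a.
Here that is ±√22/5√3 = ±√66/15.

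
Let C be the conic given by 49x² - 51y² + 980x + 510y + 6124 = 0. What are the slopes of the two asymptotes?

7√51/51 and -7√51/51

Rearranging, 49(x² + 20x) -51(y² - 10y) = -6124.
Complete the square in x and y: 49(x + 10)² -51(y - 5)² = -6124 + 4900 - 1275 = -2499
Divide through by -2499 to get (y - 5)²/49 - (x + 10)²/51 = 1.
Hyperbola, center (-10, 5), transverse axis vertical; a² = 49, b² = 51.
For a vertical hyperbola the asymptotes have slope ±a/b.
Here that is ±7/√51 = ±7√51/51.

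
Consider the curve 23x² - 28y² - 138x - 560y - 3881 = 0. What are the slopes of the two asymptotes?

√161/14 and -√161/14

23(x² - 6x) -28(y² + 20y) = 3881
Completing the square gives 23(x - 3)² -28(y + 10)² = 3881 + 207 - 2800 = 1288.
Dividing both sides by 1288: (x - 3)²/56 - (y + 10)²/46 = 1
Hyperbola, center (3, -10), transverse axis horizontal; a² = 56, b² = 46.
For a horizontal hyperbola the asymptotes have slope ±b/a.
Here that is ±√46/2√14 = ±√161/14.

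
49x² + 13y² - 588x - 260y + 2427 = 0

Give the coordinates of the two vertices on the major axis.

49(x² - 12x) + 13(y² - 20y) = -2427
Complete the square in x and y: 49(x - 6)² + 13(y - 10)² = -2427 + 1764 + 1300 = 637
Divide through by 637 to get (x - 6)²/13 + (y - 10)²/49 = 1.
Ellipse, center (6, 10), major axis vertical; a² = 49, b² = 13.
a = 7. Vertices at (h, k ± a).

(6, 3) and (6, 17)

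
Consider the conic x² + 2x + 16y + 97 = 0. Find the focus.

(-1, -10)

Only x is squared. Complete the square in x: (x + 1)² = -16(y + 6).
Vertex (-1, -6); 4p = -16 so p = -4. Opens down.
Focus is p units from the vertex along the axis: (h, k + p).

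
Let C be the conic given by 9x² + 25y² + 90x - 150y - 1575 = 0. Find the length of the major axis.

Group: 9(x² + 10x) + 25(y² - 6y) = 1575
Completing the square gives 9(x + 5)² + 25(y - 3)² = 1575 + 225 + 225 = 2025.
Divide by 2025: (x + 5)²/225 + (y - 3)²/81 = 1
Ellipse, center (-5, 3), major axis horizontal; a² = 225, b² = 81.
a² = 225 so a = 15; the major axis has length 2a = 30.

30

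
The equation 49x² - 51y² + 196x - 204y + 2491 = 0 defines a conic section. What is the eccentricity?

49(x² + 4x) -51(y² + 4y) = -2491
Complete the square: 49(x + 2)² -51(y + 2)² = -2491 + 196 - 204 = -2499
Divide by -2499: (y + 2)²/49 - (x + 2)²/51 = 1
Hyperbola, center (-2, -2), transverse axis vertical; a² = 49, b² = 51.
c² = a² + b² = 100, so c = 10.
e = c/a = 10/7.

e = 10/7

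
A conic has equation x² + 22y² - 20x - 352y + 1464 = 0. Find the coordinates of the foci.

(10 - √42, 8) and (10 + √42, 8)

Collect terms: (x² - 20x) + 22(y² - 16y) = -1464
(x - 10)² + 22(y - 8)² = -1464 + 100 + 1408 = 44
Divide by 44: (x - 10)²/44 + (y - 8)²/2 = 1
Ellipse, center (10, 8), major axis horizontal; a² = 44, b² = 2.
c² = a² - b² = 44 - 2 = 42, so c = √42.
Foci lie on the horizontal axis through the center: (h ± c, k).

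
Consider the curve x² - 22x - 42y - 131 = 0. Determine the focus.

Only x is squared. Complete the square in x: (x - 11)² = 42(y + 6).
Vertex (11, -6); 4p = 42 so p = 21/2. Opens up.
Focus is p units from the vertex along the axis: (h, k + p).

(11, 9/2)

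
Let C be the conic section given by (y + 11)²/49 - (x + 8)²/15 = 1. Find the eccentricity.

e = 8/7

Center (-8, -11). The positive term is the y-term, so the transverse axis is vertical; a² = 49, b² = 15.
c² = a² + b² = 64, so c = 8.
e = c/a = 8/7.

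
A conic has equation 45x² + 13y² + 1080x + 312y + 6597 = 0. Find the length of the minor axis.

Rearranging, 45(x² + 24x) + 13(y² + 24y) = -6597.
Complete the square: 45(x + 12)² + 13(y + 12)² = -6597 + 6480 + 1872 = 1755
Divide through by 1755 to get (x + 12)²/39 + (y + 12)²/135 = 1.
Ellipse, center (-12, -12), major axis vertical; a² = 135, b² = 39.
b² = 39 so b = √39; the minor axis has length 2b = 2√39.

2√39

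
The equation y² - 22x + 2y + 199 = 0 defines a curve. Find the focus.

(29/2, -1)

Only y is squared. Complete the square in y: (y + 1)² = 22(x - 9).
Vertex (9, -1); 4p = 22 so p = 11/2. Opens right.
Focus is p units from the vertex along the axis: (h + p, k).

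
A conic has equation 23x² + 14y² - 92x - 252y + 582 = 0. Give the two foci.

Group the x- and y-terms: 23(x² - 4x) + 14(y² - 18y) = -582
23(x - 2)² + 14(y - 9)² = -582 + 92 + 1134 = 644
Dividing both sides by 644: (x - 2)²/28 + (y - 9)²/46 = 1
Ellipse, center (2, 9), major axis vertical; a² = 46, b² = 28.
c² = a² - b² = 46 - 28 = 18, so c = 3√2.
Foci lie on the vertical axis through the center: (h, k ± c).

(2, 9 - 3√2) and (2, 9 + 3√2)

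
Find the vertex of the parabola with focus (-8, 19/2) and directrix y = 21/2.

The vertex is the midpoint between the focus and the directrix along the axis of symmetry.
Axis is vertical (directrix is horizontal). Vertex y-coordinate = (19/2 + 21/2)/2 = 10; x-coordinate = -8.

(-8, 10)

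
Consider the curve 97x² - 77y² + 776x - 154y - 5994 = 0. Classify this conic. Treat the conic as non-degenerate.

hyperbola

No xy term. Coefficients of x² and y² are A = 97, C = -77.
A and C have opposite signs ⇒ hyperbola.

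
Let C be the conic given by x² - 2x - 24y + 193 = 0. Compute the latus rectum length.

Only x is squared. Complete the square in x: (x - 1)² = 24(y - 8).
Vertex (1, 8); 4p = 24 so p = 6. Opens up.
Latus rectum length = |4p| = 24.

24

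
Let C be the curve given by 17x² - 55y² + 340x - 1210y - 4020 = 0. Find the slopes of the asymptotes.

√935/55 and -√935/55

Group the x- and y-terms: 17(x² + 20x) -55(y² + 22y) = 4020
17(x + 10)² -55(y + 11)² = 4020 + 1700 - 6655 = -935
Divide by -935: (y + 11)²/17 - (x + 10)²/55 = 1
Hyperbola, center (-10, -11), transverse axis vertical; a² = 17, b² = 55.
For a vertical hyperbola the asymptotes have slope ±a/b.
Here that is ±√17/√55 = ±√935/55.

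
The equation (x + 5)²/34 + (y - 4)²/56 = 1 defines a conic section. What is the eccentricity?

Center (-5, 4). The larger denominator 56 sits under the y-term, so the major axis is vertical; a² = 56, b² = 34.
c² = a² - b² = 22, so c = √22.
e = c/a = √22/2√14 = √77/14.

e = √77/14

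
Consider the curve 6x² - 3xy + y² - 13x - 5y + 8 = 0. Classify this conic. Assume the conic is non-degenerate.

ellipse

A = 6, B = -3, C = 1.
Discriminant B² − 4AC = (-3)² − 4·6·1 = -15.
B² − 4AC < 0 ⇒ ellipse.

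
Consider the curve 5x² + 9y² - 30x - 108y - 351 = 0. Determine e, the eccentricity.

Collect terms: 5(x² - 6x) + 9(y² - 12y) = 351
5(x - 3)² + 9(y - 6)² = 351 + 45 + 324 = 720
Divide by 720: (x - 3)²/144 + (y - 6)²/80 = 1
Ellipse, center (3, 6), major axis horizontal; a² = 144, b² = 80.
c² = a² - b² = 64, so c = 8.
e = c/a = 8/12 = 2/3.

e = 2/3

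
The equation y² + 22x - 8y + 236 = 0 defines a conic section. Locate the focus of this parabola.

Only y is squared. Complete the square in y: (y - 4)² = -22(x + 10).
Vertex (-10, 4); 4p = -22 so p = -11/2. Opens left.
Focus is p units from the vertex along the axis: (h + p, k).

(-31/2, 4)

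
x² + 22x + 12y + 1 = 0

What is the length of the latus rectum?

Only x is squared. Complete the square in x: (x + 11)² = -12(y - 10).
Vertex (-11, 10); 4p = -12 so p = -3. Opens down.
Latus rectum length = |4p| = 12.

12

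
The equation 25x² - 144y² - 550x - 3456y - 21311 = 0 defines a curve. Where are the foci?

(-2, -12) and (24, -12)

25(x² - 22x) -144(y² + 24y) = 21311
Complete the square: 25(x - 11)² -144(y + 12)² = 21311 + 3025 - 20736 = 3600
Divide by 3600: (x - 11)²/144 - (y + 12)²/25 = 1
Hyperbola, center (11, -12), transverse axis horizontal; a² = 144, b² = 25.
c² = a² + b² = 144 + 25 = 169, so c = 13.
Foci lie on the horizontal axis through the center: (h ± c, k).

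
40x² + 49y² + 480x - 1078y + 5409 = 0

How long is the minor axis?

4√10

Group: 40(x² + 12x) + 49(y² - 22y) = -5409
Completing the square gives 40(x + 6)² + 49(y - 11)² = -5409 + 1440 + 5929 = 1960.
Divide through by 1960 to get (x + 6)²/49 + (y - 11)²/40 = 1.
Ellipse, center (-6, 11), major axis horizontal; a² = 49, b² = 40.
b² = 40 so b = 2√10; the minor axis has length 2b = 4√10.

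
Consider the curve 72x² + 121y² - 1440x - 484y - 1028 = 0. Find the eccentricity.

Group: 72(x² - 20x) + 121(y² - 4y) = 1028
Complete the square: 72(x - 10)² + 121(y - 2)² = 1028 + 7200 + 484 = 8712
Divide through by 8712 to get (x - 10)²/121 + (y - 2)²/72 = 1.
Ellipse, center (10, 2), major axis horizontal; a² = 121, b² = 72.
c² = a² - b² = 49, so c = 7.
e = c/a = 7/11.

e = 7/11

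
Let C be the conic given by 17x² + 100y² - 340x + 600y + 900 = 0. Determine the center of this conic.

(10, -3)

Group the x- and y-terms: 17(x² - 20x) + 100(y² + 6y) = -900
Complete the square: 17(x - 10)² + 100(y + 3)² = -900 + 1700 + 900 = 1700
Dividing both sides by 1700: (x - 10)²/100 + (y + 3)²/17 = 1
Ellipse with center (10, -3).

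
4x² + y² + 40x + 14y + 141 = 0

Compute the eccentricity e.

Collect terms: 4(x² + 10x) + (y² + 14y) = -141
Complete the square in x and y: 4(x + 5)² + (y + 7)² = -141 + 100 + 49 = 8
Dividing both sides by 8: (x + 5)²/2 + (y + 7)²/8 = 1
Ellipse, center (-5, -7), major axis vertical; a² = 8, b² = 2.
c² = a² - b² = 6, so c = √6.
e = c/a = √6/2√2 = √3/2.

e = √3/2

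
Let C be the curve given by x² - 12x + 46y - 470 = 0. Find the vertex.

(6, 11)

Only x is squared. Complete the square in x: (x - 6)² = -46(y - 11).
Vertex (6, 11); 4p = -46 so p = -23/2. Opens down.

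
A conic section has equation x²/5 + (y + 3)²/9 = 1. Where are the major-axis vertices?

(0, -6) and (0, 0)

Center (0, -3). The larger denominator 9 sits under the y-term, so the major axis is vertical; a² = 9, b² = 5.
a = 3. Vertices at (h, k ± a).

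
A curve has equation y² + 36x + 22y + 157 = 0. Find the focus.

Only y is squared. Complete the square in y: (y + 11)² = -36(x + 1).
Vertex (-1, -11); 4p = -36 so p = -9. Opens left.
Focus is p units from the vertex along the axis: (h + p, k).

(-10, -11)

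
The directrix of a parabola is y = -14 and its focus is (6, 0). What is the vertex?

(6, -7)

The vertex is the midpoint between the focus and the directrix along the axis of symmetry.
Axis is vertical (directrix is horizontal). Vertex y-coordinate = (0 + (-14))/2 = -7; x-coordinate = 6.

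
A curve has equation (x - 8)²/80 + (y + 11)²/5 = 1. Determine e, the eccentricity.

Center (8, -11). The larger denominator 80 sits under the x-term, so the major axis is horizontal; a² = 80, b² = 5.
c² = a² - b² = 75, so c = 5√3.
e = c/a = 5√3/4√5 = √15/4.

e = √15/4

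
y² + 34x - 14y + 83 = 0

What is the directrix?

x = 15/2

Only y is squared. Complete the square in y: (y - 7)² = -34(x + 1).
Vertex (-1, 7); 4p = -34 so p = -17/2. Opens left.
Directrix is the vertical line x = h − p = -1 − (-17/2) = 15/2.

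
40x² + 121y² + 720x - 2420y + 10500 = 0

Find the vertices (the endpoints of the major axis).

(-20, 10) and (2, 10)

Group the x- and y-terms: 40(x² + 18x) + 121(y² - 20y) = -10500
Complete the square in x and y: 40(x + 9)² + 121(y - 10)² = -10500 + 3240 + 12100 = 4840
Dividing both sides by 4840: (x + 9)²/121 + (y - 10)²/40 = 1
Ellipse, center (-9, 10), major axis horizontal; a² = 121, b² = 40.
a = 11. Vertices at (h ± a, k).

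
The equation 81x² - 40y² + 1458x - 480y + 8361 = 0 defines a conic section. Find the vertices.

Group: 81(x² + 18x) -40(y² + 12y) = -8361
Completing the square gives 81(x + 9)² -40(y + 6)² = -8361 + 6561 - 1440 = -3240.
Dividing both sides by -3240: (y + 6)²/81 - (x + 9)²/40 = 1
Hyperbola, center (-9, -6), transverse axis vertical; a² = 81, b² = 40.
a = 9. Vertices at (h, k ± a).

(-9, -15) and (-9, 3)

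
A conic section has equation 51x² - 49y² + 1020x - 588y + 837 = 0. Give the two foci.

(-20, -6) and (0, -6)

Rearranging, 51(x² + 20x) -49(y² + 12y) = -837.
Complete the square in x and y: 51(x + 10)² -49(y + 6)² = -837 + 5100 - 1764 = 2499
Dividing both sides by 2499: (x + 10)²/49 - (y + 6)²/51 = 1
Hyperbola, center (-10, -6), transverse axis horizontal; a² = 49, b² = 51.
c² = a² + b² = 49 + 51 = 100, so c = 10.
Foci lie on the horizontal axis through the center: (h ± c, k).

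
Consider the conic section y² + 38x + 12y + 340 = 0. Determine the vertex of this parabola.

(-8, -6)

Only y is squared. Complete the square in y: (y + 6)² = -38(x + 8).
Vertex (-8, -6); 4p = -38 so p = -19/2. Opens left.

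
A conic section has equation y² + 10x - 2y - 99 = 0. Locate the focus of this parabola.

(15/2, 1)

Only y is squared. Complete the square in y: (y - 1)² = -10(x - 10).
Vertex (10, 1); 4p = -10 so p = -5/2. Opens left.
Focus is p units from the vertex along the axis: (h + p, k).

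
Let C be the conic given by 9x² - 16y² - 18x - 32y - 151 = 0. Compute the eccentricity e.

e = 5/4

9(x² - 2x) -16(y² + 2y) = 151
Complete the square in x and y: 9(x - 1)² -16(y + 1)² = 151 + 9 - 16 = 144
Divide through by 144 to get (x - 1)²/16 - (y + 1)²/9 = 1.
Hyperbola, center (1, -1), transverse axis horizontal; a² = 16, b² = 9.
c² = a² + b² = 25, so c = 5.
e = c/a = 5/4.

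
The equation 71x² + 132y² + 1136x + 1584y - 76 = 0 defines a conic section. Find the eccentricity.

e = √2013/66

Collect terms: 71(x² + 16x) + 132(y² + 12y) = 76
Completing the square gives 71(x + 8)² + 132(y + 6)² = 76 + 4544 + 4752 = 9372.
Divide by 9372: (x + 8)²/132 + (y + 6)²/71 = 1
Ellipse, center (-8, -6), major axis horizontal; a² = 132, b² = 71.
c² = a² - b² = 61, so c = √61.
e = c/a = √61/2√33 = √2013/66.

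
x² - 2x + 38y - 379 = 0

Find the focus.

(1, 1/2)

Only x is squared. Complete the square in x: (x - 1)² = -38(y - 10).
Vertex (1, 10); 4p = -38 so p = -19/2. Opens down.
Focus is p units from the vertex along the axis: (h, k + p).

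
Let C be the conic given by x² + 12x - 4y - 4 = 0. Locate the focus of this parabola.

(-6, -9)

Only x is squared. Complete the square in x: (x + 6)² = 4(y + 10).
Vertex (-6, -10); 4p = 4 so p = 1. Opens up.
Focus is p units from the vertex along the axis: (h, k + p).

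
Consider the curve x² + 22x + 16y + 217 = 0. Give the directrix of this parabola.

Only x is squared. Complete the square in x: (x + 11)² = -16(y + 6).
Vertex (-11, -6); 4p = -16 so p = -4. Opens down.
Directrix is the horizontal line y = k − p = -6 − (-4) = -2.

y = -2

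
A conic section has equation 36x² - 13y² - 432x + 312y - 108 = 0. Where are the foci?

(6, 5) and (6, 19)

Group the x- and y-terms: 36(x² - 12x) -13(y² - 24y) = 108
Completing the square gives 36(x - 6)² -13(y - 12)² = 108 + 1296 - 1872 = -468.
Divide through by -468 to get (y - 12)²/36 - (x - 6)²/13 = 1.
Hyperbola, center (6, 12), transverse axis vertical; a² = 36, b² = 13.
c² = a² + b² = 36 + 13 = 49, so c = 7.
Foci lie on the vertical axis through the center: (h, k ± c).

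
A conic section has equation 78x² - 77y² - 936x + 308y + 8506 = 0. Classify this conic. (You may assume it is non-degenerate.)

hyperbola

No xy term. Coefficients of x² and y² are A = 78, C = -77.
A and C have opposite signs ⇒ hyperbola.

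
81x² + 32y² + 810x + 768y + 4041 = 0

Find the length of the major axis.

81(x² + 10x) + 32(y² + 24y) = -4041
Complete the square in x and y: 81(x + 5)² + 32(y + 12)² = -4041 + 2025 + 4608 = 2592
Divide through by 2592 to get (x + 5)²/32 + (y + 12)²/81 = 1.
Ellipse, center (-5, -12), major axis vertical; a² = 81, b² = 32.
a² = 81 so a = 9; the major axis has length 2a = 18.

18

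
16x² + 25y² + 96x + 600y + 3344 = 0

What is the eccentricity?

16(x² + 6x) + 25(y² + 24y) = -3344
16(x + 3)² + 25(y + 12)² = -3344 + 144 + 3600 = 400
Dividing both sides by 400: (x + 3)²/25 + (y + 12)²/16 = 1
Ellipse, center (-3, -12), major axis horizontal; a² = 25, b² = 16.
c² = a² - b² = 9, so c = 3.
e = c/a = 3/5.

e = 3/5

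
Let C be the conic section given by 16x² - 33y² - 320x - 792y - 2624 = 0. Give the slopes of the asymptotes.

4√33/33 and -4√33/33

Group: 16(x² - 20x) -33(y² + 24y) = 2624
Complete the square: 16(x - 10)² -33(y + 12)² = 2624 + 1600 - 4752 = -528
Dividing both sides by -528: (y + 12)²/16 - (x - 10)²/33 = 1
Hyperbola, center (10, -12), transverse axis vertical; a² = 16, b² = 33.
For a vertical hyperbola the asymptotes have slope ±a/b.
Here that is ±4/√33 = ±4√33/33.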